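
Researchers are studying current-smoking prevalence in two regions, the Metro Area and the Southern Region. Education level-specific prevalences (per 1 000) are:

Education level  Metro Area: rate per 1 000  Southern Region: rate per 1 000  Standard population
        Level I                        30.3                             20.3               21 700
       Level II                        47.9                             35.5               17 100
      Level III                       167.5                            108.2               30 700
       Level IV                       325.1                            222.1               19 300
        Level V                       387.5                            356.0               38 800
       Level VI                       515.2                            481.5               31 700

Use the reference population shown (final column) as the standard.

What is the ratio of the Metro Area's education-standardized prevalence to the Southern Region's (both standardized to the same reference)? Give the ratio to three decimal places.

Standard total = 159 300; weights = 0.1362, 0.1073, 0.1927, 0.1212, 0.2436, 0.1990.
The Metro Area: 0.1362×30.3 + 0.1073×47.9 + 0.1927×167.5 + 0.1212×325.1 + 0.2436×387.5 + 0.1990×515.2 = 277.8413 per 1 000.
The Southern Region: 0.1362×20.3 + 0.1073×35.5 + 0.1927×108.2 + 0.1212×222.1 + 0.2436×356.0 + 0.1990×481.5 = 236.8624 per 1 000.
Ratio = 277.8413 ÷ 236.8624 = 1.17301.

1.173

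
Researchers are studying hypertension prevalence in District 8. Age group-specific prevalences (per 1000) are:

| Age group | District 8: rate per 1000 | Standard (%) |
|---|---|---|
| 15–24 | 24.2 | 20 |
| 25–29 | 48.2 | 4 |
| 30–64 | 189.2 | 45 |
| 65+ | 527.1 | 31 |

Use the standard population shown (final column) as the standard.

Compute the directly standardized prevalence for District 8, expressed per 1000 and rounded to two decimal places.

255.31

Standard weights: 0.20, 0.04, 0.45, 0.31.
Standardized rate: 0.2000×24.2 + 0.0400×48.2 + 0.4500×189.2 + 0.3100×527.1 = 255.3090 per 1000.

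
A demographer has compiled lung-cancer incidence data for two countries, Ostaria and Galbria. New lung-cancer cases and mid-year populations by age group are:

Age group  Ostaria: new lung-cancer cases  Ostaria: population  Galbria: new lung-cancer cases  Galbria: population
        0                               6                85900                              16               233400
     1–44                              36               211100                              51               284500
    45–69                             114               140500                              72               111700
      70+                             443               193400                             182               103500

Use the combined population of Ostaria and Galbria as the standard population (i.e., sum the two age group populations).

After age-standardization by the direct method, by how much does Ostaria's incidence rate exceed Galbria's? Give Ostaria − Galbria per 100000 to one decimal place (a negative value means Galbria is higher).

14.4

Age-specific rates per 100000 for Ostaria: 6.98, 17.05, 81.14, 229.06.
For Galbria: 6.86, 17.93, 64.46, 175.85.
Combined standard total = 1364000; weights = 0.2341, 0.3633, 0.1849, 0.2177.
Ostaria: 0.2341×6.98 + 0.3633×17.05 + 0.1849×81.14 + 0.2177×229.06 = 72.6927 per 100000.
Galbria: 0.2341×6.86 + 0.3633×17.93 + 0.1849×64.46 + 0.2177×175.85 = 58.3123 per 100000.
Difference = 72.6927 − 58.3123 = 14.3804.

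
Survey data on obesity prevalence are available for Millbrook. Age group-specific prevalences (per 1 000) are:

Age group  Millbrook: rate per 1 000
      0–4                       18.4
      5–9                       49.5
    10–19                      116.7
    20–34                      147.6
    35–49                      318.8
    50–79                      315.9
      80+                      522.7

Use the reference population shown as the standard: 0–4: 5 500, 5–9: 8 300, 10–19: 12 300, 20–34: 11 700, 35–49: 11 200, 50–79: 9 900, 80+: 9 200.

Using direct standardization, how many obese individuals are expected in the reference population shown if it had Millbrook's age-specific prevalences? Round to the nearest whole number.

Expected obese individuals = Σ (standard pop × age-specific rate ÷ 1 000)
= 5 500×18.4/1 000 + 8 300×49.5/1 000 + 12 300×116.7/1 000 + 11 700×147.6/1 000 + 11 200×318.8/1 000 + 9 900×315.9/1 000 + 9 200×522.7/1 000
= 101.20 + 410.85 + 1435.41 + 1726.92 + 3570.56 + 3127.41 + 4808.84 = 15181.19.

15181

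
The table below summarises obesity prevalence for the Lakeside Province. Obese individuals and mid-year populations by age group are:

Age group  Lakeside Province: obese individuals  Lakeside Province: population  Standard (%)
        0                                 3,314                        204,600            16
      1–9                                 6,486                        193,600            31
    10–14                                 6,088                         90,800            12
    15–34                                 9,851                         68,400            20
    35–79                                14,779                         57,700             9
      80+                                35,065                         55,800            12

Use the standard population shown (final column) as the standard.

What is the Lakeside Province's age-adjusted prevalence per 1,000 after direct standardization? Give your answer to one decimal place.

Age-specific rates per 1,000 for the Lakeside Province: 16.197, 33.502, 67.048, 144.020, 256.135, 628.405.
Standard weights: 0.16, 0.31, 0.12, 0.20, 0.09, 0.12.
Standardized rate: 0.1600×16.197 + 0.3100×33.502 + 0.1200×67.048 + 0.2000×144.020 + 0.0900×256.135 + 0.1200×628.405 = 148.2879 per 1,000.

148.3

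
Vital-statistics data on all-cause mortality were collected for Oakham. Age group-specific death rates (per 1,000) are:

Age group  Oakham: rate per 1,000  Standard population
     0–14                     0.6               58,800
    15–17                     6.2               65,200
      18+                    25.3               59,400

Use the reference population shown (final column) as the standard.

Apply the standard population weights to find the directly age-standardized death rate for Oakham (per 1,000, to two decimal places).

Standard total = 183,400; weights = 0.3206, 0.3555, 0.3239.
Standardized rate: 0.3206×0.6 + 0.3555×6.2 + 0.3239×25.3 = 10.5907 per 1,000.

10.59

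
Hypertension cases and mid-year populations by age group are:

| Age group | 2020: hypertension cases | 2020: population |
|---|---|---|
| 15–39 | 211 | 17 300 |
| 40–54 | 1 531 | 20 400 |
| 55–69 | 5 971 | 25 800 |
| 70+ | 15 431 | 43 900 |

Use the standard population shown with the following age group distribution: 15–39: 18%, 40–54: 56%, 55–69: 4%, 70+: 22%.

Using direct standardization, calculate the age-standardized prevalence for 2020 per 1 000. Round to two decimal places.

Age-specific rates per 1 000 for 2020: 12.197, 75.049, 231.434, 351.503.
Standard weights: 0.18, 0.56, 0.04, 0.22.
Standardized rate: 0.1800×12.197 + 0.5600×75.049 + 0.0400×231.434 + 0.2200×351.503 = 130.8109 per 1 000.

130.81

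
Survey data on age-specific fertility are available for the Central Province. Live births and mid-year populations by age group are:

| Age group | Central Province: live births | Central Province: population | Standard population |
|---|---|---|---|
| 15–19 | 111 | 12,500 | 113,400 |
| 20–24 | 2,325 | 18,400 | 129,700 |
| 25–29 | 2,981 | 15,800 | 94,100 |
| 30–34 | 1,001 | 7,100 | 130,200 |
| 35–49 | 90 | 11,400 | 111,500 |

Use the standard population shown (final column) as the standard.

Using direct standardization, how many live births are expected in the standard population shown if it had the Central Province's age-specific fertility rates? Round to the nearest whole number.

54386

Age-specific rates per 1,000 for the Central Province: 8.880, 126.359, 188.671, 140.986, 7.895.
Expected live births = Σ (standard pop × age-specific rate ÷ 1,000)
= 113,400×8.880/1,000 + 129,700×126.359/1,000 + 94,100×188.671/1,000 + 130,200×140.986/1,000 + 111,500×7.895/1,000
= 1006.99 + 16388.72 + 17753.93 + 18356.37 + 880.26 = 54386.27.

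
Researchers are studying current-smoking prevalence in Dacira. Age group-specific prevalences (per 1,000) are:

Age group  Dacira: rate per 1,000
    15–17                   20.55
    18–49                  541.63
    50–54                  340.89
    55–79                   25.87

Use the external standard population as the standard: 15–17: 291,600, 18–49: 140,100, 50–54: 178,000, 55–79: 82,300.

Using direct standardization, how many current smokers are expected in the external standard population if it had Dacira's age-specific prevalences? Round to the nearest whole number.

Expected current smokers = Σ (standard pop × age-specific rate ÷ 1,000)
= 291,600×20.55/1,000 + 140,100×541.63/1,000 + 178,000×340.89/1,000 + 82,300×25.87/1,000
= 5992.38 + 75882.36 + 60678.42 + 2129.10 = 144682.26.

144682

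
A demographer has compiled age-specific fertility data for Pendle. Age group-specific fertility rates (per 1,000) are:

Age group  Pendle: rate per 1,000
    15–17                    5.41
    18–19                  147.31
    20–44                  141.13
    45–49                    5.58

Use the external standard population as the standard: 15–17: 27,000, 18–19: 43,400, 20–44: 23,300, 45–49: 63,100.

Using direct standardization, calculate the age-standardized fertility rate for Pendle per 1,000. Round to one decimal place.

Standard total = 156,800; weights = 0.1722, 0.2768, 0.1486, 0.4024.
Standardized rate: 0.1722×5.41 + 0.2768×147.31 + 0.1486×141.13 + 0.4024×5.58 = 64.9219 per 1,000.

64.9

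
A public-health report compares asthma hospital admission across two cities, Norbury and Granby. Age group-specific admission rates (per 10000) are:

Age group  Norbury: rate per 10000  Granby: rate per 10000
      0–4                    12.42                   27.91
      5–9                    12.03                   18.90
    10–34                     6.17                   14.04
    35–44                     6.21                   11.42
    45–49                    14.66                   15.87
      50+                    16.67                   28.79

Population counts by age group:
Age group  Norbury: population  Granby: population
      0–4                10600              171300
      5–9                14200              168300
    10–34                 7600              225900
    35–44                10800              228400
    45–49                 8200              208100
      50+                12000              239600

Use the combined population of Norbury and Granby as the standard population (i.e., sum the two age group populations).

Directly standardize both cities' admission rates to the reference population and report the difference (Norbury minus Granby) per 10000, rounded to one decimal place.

-8.0

Combined standard total = 1305000; weights = 0.1394, 0.1398, 0.1789, 0.1833, 0.1657, 0.1928.
Norbury: 0.1394×12.42 + 0.1398×12.03 + 0.1789×6.17 + 0.1833×6.21 + 0.1657×14.66 + 0.1928×16.67 = 11.2996 per 10000.
Granby: 0.1394×27.91 + 0.1398×18.90 + 0.1789×14.04 + 0.1833×11.42 + 0.1657×15.87 + 0.1928×28.79 = 19.3198 per 10000.
Difference = 11.2996 − 19.3198 = -8.0202.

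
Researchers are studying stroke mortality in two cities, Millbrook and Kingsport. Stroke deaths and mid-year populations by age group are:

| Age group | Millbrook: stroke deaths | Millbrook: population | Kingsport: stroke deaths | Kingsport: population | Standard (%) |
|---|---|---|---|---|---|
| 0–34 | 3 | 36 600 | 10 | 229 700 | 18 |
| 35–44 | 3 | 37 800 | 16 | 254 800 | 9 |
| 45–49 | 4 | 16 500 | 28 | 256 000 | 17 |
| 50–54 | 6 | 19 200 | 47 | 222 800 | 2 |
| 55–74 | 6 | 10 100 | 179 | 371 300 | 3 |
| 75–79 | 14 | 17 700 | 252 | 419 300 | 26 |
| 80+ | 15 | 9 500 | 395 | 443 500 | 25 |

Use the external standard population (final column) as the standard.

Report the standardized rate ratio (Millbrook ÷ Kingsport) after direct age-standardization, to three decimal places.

Age-specific rates per 100 000 for Millbrook: 8.20, 7.94, 24.24, 31.25, 59.41, 79.10, 157.89.
For Kingsport: 4.35, 6.28, 10.94, 21.10, 48.21, 60.10, 89.06.
Standard weights: 0.18, 0.09, 0.17, 0.02, 0.03, 0.26, 0.25.
Millbrook: 0.1800×8.20 + 0.0900×7.94 + 0.1700×24.24 + 0.0200×31.25 + 0.0300×59.41 + 0.2600×79.10 + 0.2500×157.89 = 68.7567 per 100 000.
Kingsport: 0.1800×4.35 + 0.0900×6.28 + 0.1700×10.94 + 0.0200×21.10 + 0.0300×48.21 + 0.2600×60.10 + 0.2500×89.06 = 42.9684 per 100 000.
Ratio = 68.7567 ÷ 42.9684 = 1.60017.

1.600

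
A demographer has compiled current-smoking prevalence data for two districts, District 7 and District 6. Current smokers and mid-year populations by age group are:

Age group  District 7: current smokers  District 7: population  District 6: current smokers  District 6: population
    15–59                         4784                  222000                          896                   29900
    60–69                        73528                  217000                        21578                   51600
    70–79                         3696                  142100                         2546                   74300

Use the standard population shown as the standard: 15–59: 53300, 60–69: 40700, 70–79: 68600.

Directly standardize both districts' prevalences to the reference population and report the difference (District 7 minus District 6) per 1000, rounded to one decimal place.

Age-specific rates per 1000 for District 7: 21.550, 338.839, 26.010.
For District 6: 29.967, 418.178, 34.266.
Standard total = 162600; weights = 0.3278, 0.2503, 0.4219.
District 7: 0.3278×21.550 + 0.2503×338.839 + 0.4219×26.010 = 102.8512 per 1000.
District 6: 0.3278×29.967 + 0.2503×418.178 + 0.4219×34.266 = 128.9530 per 1000.
Difference = 102.8512 − 128.9530 = -26.1018.

-26.1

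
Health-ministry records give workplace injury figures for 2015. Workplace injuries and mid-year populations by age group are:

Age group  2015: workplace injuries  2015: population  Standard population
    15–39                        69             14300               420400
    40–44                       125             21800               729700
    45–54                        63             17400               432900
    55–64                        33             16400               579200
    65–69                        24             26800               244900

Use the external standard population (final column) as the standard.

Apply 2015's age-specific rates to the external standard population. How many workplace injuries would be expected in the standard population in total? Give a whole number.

9165

Age-specific rates per 10000 for 2015: 48.25, 57.34, 36.21, 20.12, 8.96.
Expected workplace injuries = Σ (standard pop × age-specific rate ÷ 10000)
= 420400×48.25/10000 + 729700×57.34/10000 + 432900×36.21/10000 + 579200×20.12/10000 + 244900×8.96/10000
= 2028.50 + 4184.06 + 1567.40 + 1165.46 + 219.31 = 9164.74.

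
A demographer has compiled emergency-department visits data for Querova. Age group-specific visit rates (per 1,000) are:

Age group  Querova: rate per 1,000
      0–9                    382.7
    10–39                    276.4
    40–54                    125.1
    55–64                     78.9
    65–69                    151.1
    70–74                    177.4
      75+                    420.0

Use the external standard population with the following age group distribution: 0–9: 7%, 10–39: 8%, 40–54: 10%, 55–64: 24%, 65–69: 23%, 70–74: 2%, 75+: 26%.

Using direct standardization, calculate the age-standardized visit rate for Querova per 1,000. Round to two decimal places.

227.85

Standard weights: 0.07, 0.08, 0.10, 0.24, 0.23, 0.02, 0.26.
Standardized rate: 0.0700×382.7 + 0.0800×276.4 + 0.1000×125.1 + 0.2400×78.9 + 0.2300×151.1 + 0.0200×177.4 + 0.2600×420.0 = 227.8480 per 1,000.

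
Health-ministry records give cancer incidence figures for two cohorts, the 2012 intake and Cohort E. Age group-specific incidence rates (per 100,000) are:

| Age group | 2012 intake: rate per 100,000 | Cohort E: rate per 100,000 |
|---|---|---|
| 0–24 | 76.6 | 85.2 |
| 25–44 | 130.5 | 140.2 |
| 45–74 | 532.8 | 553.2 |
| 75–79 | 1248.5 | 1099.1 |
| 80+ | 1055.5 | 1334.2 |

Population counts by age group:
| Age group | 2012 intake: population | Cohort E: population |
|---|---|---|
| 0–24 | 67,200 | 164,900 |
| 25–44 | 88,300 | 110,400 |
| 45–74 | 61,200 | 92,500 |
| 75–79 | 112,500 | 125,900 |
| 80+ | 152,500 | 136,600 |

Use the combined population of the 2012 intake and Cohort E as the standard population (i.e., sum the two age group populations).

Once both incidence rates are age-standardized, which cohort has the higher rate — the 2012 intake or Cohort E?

Combined standard total = 1,112,000; weights = 0.2087, 0.1787, 0.1382, 0.2144, 0.2600.
The 2012 intake: 0.2087×76.6 + 0.1787×130.5 + 0.1382×532.8 + 0.2144×1248.5 + 0.2600×1055.5 = 655.0252 per 100,000.
Cohort E: 0.2087×85.2 + 0.1787×140.2 + 0.1382×553.2 + 0.2144×1099.1 + 0.2600×1334.2 = 701.8005 per 100,000.
The crude rates (728.04 vs 636.72) would put the 2012 intake higher, but that reflects its age composition; once standardized to a common age structure, Cohort E has the higher underlying rate.

Cohort E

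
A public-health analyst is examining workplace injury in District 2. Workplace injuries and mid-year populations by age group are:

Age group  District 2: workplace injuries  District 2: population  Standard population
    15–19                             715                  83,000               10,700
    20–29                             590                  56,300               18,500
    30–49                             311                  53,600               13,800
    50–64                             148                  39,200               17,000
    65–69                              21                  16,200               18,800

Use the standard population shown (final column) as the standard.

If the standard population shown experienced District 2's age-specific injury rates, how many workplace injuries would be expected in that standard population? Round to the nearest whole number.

Age-specific rates per 10,000 for District 2: 86.14, 104.80, 58.02, 37.76, 12.96.
Expected workplace injuries = Σ (standard pop × age-specific rate ÷ 10,000)
= 10,700×86.14/10,000 + 18,500×104.80/10,000 + 13,800×58.02/10,000 + 17,000×37.76/10,000 + 18,800×12.96/10,000
= 92.17 + 193.87 + 80.07 + 64.18 + 24.37 = 454.67.

455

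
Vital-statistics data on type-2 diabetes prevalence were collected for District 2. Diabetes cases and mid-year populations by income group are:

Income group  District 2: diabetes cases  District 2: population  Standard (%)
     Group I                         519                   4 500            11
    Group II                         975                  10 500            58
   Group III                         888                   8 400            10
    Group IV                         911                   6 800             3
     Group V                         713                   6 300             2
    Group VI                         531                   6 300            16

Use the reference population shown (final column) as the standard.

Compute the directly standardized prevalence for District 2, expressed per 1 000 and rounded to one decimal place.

96.9

Income-specific rates per 1 000 for District 2: 115.333, 92.857, 105.714, 133.971, 113.175, 84.286.
Standard weights: 0.11, 0.58, 0.10, 0.03, 0.02, 0.16.
Standardized rate: 0.1100×115.333 + 0.5800×92.857 + 0.1000×105.714 + 0.0300×133.971 + 0.0200×113.175 + 0.1600×84.286 = 96.8836 per 1 000.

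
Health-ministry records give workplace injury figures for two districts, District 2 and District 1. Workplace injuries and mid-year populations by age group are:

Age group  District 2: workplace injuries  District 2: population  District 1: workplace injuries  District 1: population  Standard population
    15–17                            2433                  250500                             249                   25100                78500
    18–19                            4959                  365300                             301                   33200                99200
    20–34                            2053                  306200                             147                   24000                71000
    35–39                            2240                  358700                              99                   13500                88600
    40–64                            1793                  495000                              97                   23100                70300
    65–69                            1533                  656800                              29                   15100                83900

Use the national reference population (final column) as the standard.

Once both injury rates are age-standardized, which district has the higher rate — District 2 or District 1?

Age-specific rates per 10000 for District 2: 97.13, 135.75, 67.05, 62.45, 36.22, 23.34.
For District 1: 99.20, 90.66, 61.25, 73.33, 41.99, 19.21.
Standard total = 491500; weights = 0.1597, 0.2018, 0.1445, 0.1803, 0.1430, 0.1707.
District 2: 0.1597×97.13 + 0.2018×135.75 + 0.1445×67.05 + 0.1803×62.45 + 0.1430×36.22 + 0.1707×23.34 = 73.0190 per 10000.
District 1: 0.1597×99.20 + 0.2018×90.66 + 0.1445×61.25 + 0.1803×73.33 + 0.1430×41.99 + 0.1707×19.21 = 65.4946 per 10000.
The crude rates (61.71 vs 68.81) would put District 1 higher, but that reflects its age composition; once standardized to a common age structure, District 2 has the higher underlying rate.

District 2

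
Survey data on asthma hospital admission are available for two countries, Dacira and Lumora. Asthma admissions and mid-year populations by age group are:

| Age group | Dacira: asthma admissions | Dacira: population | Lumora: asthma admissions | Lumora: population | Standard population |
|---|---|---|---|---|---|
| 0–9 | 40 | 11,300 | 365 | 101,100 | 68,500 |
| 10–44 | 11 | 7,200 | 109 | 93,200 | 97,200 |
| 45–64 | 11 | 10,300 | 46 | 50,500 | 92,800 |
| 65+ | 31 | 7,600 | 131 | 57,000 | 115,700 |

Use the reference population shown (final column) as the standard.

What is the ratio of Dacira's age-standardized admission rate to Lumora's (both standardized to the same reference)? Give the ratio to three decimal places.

1.352

Age-specific rates per 10,000 for Dacira: 35.40, 15.28, 10.68, 40.79.
For Lumora: 36.10, 11.70, 9.11, 22.98.
Standard total = 374,200; weights = 0.1831, 0.2598, 0.2480, 0.3092.
Dacira: 0.1831×35.40 + 0.2598×15.28 + 0.2480×10.68 + 0.3092×40.79 = 25.7087 per 10,000.
Lumora: 0.1831×36.10 + 0.2598×11.70 + 0.2480×9.11 + 0.3092×22.98 = 19.0118 per 10,000.
Ratio = 25.7087 ÷ 19.0118 = 1.35225.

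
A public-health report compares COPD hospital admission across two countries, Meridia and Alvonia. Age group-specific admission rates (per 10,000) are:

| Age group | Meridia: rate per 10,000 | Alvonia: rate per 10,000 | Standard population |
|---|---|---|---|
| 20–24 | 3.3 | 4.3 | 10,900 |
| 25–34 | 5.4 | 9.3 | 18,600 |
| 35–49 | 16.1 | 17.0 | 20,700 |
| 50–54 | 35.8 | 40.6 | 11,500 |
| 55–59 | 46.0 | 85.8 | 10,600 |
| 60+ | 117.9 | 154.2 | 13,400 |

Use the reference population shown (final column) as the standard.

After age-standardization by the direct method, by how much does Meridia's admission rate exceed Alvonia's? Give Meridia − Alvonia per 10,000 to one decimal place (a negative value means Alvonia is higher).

-12.4

Standard total = 85,700; weights = 0.1272, 0.2170, 0.2415, 0.1342, 0.1237, 0.1564.
Meridia: 0.1272×3.3 + 0.2170×5.4 + 0.2415×16.1 + 0.1342×35.8 + 0.1237×46.0 + 0.1564×117.9 = 34.4089 per 10,000.
Alvonia: 0.1272×4.3 + 0.2170×9.3 + 0.2415×17.0 + 0.1342×40.6 + 0.1237×85.8 + 0.1564×154.2 = 46.8426 per 10,000.
Difference = 34.4089 − 46.8426 = -12.4337.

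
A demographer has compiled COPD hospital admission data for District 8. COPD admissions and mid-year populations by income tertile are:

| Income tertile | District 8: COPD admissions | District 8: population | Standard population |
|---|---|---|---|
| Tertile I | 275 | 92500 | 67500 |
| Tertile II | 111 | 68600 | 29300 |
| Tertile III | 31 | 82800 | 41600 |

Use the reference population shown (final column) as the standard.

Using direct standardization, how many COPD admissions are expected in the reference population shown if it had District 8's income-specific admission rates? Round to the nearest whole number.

Income-specific rates per 10000 for District 8: 29.73, 16.18, 3.74.
Expected COPD admissions = Σ (standard pop × income-specific rate ÷ 10000)
= 67500×29.73/10000 + 29300×16.18/10000 + 41600×3.74/10000
= 200.68 + 47.41 + 15.57 = 263.66.

264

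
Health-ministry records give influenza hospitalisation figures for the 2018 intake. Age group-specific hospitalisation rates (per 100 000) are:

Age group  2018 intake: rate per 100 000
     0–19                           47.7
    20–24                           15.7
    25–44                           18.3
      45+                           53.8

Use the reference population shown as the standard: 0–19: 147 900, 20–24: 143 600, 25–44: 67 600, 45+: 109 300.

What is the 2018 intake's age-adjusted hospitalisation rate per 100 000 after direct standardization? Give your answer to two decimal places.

Standard total = 468 400; weights = 0.3158, 0.3066, 0.1443, 0.2333.
Standardized rate: 0.3158×47.7 + 0.3066×15.7 + 0.1443×18.3 + 0.2333×53.8 = 35.0700 per 100 000.

35.07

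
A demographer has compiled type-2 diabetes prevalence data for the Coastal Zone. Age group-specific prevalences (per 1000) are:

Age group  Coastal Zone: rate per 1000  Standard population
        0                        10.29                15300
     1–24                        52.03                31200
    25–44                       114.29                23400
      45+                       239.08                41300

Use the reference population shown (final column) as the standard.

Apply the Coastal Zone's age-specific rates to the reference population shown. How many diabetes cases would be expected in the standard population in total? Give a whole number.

Expected diabetes cases = Σ (standard pop × age-specific rate ÷ 1000)
= 15300×10.29/1000 + 31200×52.03/1000 + 23400×114.29/1000 + 41300×239.08/1000
= 157.44 + 1623.34 + 2674.39 + 9874.00 = 14329.16.

14329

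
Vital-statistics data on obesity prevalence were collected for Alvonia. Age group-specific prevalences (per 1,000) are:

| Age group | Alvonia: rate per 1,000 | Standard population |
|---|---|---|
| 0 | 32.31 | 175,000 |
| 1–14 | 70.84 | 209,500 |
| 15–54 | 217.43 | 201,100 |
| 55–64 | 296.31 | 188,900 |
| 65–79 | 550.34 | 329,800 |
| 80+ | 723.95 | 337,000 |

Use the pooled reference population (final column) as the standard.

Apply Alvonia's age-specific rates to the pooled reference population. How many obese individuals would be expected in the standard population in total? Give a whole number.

Expected obese individuals = Σ (standard pop × age-specific rate ÷ 1,000)
= 175,000×32.31/1,000 + 209,500×70.84/1,000 + 201,100×217.43/1,000 + 188,900×296.31/1,000 + 329,800×550.34/1,000 + 337,000×723.95/1,000
= 5654.25 + 14840.98 + 43725.17 + 55972.96 + 181502.13 + 243971.15 = 545666.64.

545667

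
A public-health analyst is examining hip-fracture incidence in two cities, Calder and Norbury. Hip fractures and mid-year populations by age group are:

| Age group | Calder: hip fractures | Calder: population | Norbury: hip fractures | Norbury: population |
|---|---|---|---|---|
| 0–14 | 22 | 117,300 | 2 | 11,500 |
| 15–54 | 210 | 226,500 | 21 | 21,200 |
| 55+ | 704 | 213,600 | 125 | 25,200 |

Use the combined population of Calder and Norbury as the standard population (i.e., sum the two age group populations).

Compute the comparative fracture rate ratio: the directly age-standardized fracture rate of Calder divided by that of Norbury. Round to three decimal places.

Age-specific rates per 100,000 for Calder: 18.76, 92.72, 329.59.
For Norbury: 17.39, 99.06, 496.03.
Combined standard total = 615,300; weights = 0.2093, 0.4026, 0.3881.
Calder: 0.2093×18.76 + 0.4026×92.72 + 0.3881×329.59 = 169.1644 per 100,000.
Norbury: 0.2093×17.39 + 0.4026×99.06 + 0.3881×496.03 = 236.0291 per 100,000.
Ratio = 169.1644 ÷ 236.0291 = 0.71671.

0.717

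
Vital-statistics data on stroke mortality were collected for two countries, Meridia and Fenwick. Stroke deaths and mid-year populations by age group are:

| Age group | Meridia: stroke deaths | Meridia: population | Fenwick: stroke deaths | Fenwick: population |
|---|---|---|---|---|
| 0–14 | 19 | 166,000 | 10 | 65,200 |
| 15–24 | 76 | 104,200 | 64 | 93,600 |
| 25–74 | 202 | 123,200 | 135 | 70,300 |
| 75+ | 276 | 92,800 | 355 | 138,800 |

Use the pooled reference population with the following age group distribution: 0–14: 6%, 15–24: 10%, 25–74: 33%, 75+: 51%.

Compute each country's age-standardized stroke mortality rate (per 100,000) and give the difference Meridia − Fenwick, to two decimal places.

Age-specific rates per 100,000 for Meridia: 11.45, 72.94, 163.96, 297.41.
For Fenwick: 15.34, 68.38, 192.03, 255.76.
Standard weights: 0.06, 0.10, 0.33, 0.51.
Meridia: 0.0600×11.45 + 0.1000×72.94 + 0.3300×163.96 + 0.5100×297.41 = 213.7686 per 100,000.
Fenwick: 0.0600×15.34 + 0.1000×68.38 + 0.3300×192.03 + 0.5100×255.76 = 201.5686 per 100,000.
Difference = 213.7686 − 201.5686 = 12.2000.

12.20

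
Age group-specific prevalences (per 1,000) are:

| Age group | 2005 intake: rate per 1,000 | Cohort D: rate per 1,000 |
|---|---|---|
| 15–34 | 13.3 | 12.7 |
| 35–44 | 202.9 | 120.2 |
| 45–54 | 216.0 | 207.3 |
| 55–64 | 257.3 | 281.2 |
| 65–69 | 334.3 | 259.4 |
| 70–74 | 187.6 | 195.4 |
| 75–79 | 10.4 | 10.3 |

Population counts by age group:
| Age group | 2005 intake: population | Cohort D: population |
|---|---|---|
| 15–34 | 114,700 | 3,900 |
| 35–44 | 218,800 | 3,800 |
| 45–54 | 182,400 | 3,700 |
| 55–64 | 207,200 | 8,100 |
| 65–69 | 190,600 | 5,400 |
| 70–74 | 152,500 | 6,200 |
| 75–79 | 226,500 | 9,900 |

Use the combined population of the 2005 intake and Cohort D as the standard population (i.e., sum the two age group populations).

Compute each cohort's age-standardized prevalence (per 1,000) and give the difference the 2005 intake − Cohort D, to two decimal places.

21.31

Combined standard total = 1,333,700; weights = 0.0889, 0.1669, 0.1395, 0.1614, 0.1470, 0.1190, 0.1773.
The 2005 intake: 0.0889×13.3 + 0.1669×202.9 + 0.1395×216.0 + 0.1614×257.3 + 0.1470×334.3 + 0.1190×187.6 + 0.1773×10.4 = 180.0185 per 1,000.
Cohort D: 0.0889×12.7 + 0.1669×120.2 + 0.1395×207.3 + 0.1614×281.2 + 0.1470×259.4 + 0.1190×195.4 + 0.1773×10.3 = 158.7096 per 1,000.
Difference = 180.0185 − 158.7096 = 21.3090.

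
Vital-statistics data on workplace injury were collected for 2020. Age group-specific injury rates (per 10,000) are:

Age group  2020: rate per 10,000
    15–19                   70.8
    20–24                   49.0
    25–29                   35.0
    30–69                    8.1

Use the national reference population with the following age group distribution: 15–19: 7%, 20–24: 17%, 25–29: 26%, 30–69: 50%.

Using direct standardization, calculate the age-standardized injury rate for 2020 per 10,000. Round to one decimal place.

26.4

Standard weights: 0.07, 0.17, 0.26, 0.50.
Standardized rate: 0.0700×70.8 + 0.1700×49.0 + 0.2600×35.0 + 0.5000×8.1 = 26.4360 per 10,000.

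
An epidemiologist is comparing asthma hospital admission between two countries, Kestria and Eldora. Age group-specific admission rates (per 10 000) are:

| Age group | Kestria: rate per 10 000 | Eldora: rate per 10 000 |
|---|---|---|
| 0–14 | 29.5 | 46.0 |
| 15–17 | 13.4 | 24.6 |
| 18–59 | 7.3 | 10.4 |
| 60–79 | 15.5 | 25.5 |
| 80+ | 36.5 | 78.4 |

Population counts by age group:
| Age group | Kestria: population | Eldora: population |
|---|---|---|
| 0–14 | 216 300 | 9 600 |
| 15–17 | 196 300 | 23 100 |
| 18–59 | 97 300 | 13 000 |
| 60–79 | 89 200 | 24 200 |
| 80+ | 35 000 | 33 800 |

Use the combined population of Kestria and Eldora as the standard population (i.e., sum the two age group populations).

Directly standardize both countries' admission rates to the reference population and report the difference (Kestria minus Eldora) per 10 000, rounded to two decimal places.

Combined standard total = 737 800; weights = 0.3062, 0.2974, 0.1495, 0.1537, 0.0933.
Kestria: 0.3062×29.5 + 0.2974×13.4 + 0.1495×7.3 + 0.1537×15.5 + 0.0933×36.5 = 19.8944 per 10 000.
Eldora: 0.3062×46.0 + 0.2974×24.6 + 0.1495×10.4 + 0.1537×25.5 + 0.0933×78.4 = 34.1846 per 10 000.
Difference = 19.8944 − 34.1846 = -14.2902.

-14.29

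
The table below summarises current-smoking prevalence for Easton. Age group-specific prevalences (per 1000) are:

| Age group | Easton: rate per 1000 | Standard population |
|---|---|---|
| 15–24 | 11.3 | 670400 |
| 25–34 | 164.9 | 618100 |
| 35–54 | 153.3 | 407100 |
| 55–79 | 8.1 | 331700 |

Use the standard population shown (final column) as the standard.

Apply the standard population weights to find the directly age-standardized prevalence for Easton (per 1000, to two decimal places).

Standard total = 2027300; weights = 0.3307, 0.3049, 0.2008, 0.1636.
Standardized rate: 0.3307×11.3 + 0.3049×164.9 + 0.2008×153.3 + 0.1636×8.1 = 86.1221 per 1000.

86.12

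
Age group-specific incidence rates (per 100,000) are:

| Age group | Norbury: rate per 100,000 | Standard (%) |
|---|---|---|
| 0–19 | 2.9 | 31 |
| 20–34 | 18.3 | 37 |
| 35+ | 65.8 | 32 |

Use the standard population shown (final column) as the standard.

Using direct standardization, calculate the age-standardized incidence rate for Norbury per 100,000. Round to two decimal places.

28.73

Standard weights: 0.31, 0.37, 0.32.
Standardized rate: 0.3100×2.9 + 0.3700×18.3 + 0.3200×65.8 = 28.7260 per 100,000.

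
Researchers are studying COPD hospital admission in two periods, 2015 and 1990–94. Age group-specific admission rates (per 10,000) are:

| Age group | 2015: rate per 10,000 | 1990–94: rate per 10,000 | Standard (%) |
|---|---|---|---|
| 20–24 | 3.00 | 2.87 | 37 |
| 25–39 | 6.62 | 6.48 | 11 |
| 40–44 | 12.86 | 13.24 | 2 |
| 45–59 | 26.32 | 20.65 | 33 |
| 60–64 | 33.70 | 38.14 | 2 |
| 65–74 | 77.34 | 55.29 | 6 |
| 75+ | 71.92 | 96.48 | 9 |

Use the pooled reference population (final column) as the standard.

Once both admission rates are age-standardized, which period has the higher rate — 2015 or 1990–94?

Standard weights: 0.37, 0.11, 0.02, 0.33, 0.02, 0.06, 0.09.
2015: 0.3700×3.00 + 0.1100×6.62 + 0.0200×12.86 + 0.3300×26.32 + 0.0200×33.70 + 0.0600×77.34 + 0.0900×71.92 = 22.5682 per 10,000.
1990–94: 0.3700×2.87 + 0.1100×6.48 + 0.0200×13.24 + 0.3300×20.65 + 0.0200×38.14 + 0.0600×55.29 + 0.0900×96.48 = 21.6174 per 10,000.

2015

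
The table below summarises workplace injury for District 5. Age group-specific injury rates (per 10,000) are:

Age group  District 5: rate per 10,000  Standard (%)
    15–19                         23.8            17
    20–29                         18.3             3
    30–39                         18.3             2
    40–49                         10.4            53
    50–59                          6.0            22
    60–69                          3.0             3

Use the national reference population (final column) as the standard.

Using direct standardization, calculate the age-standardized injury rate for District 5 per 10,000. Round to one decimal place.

11.9

Standard weights: 0.17, 0.03, 0.02, 0.53, 0.22, 0.03.
Standardized rate: 0.1700×23.8 + 0.0300×18.3 + 0.0200×18.3 + 0.5300×10.4 + 0.2200×6.0 + 0.0300×3.0 = 11.8830 per 10,000.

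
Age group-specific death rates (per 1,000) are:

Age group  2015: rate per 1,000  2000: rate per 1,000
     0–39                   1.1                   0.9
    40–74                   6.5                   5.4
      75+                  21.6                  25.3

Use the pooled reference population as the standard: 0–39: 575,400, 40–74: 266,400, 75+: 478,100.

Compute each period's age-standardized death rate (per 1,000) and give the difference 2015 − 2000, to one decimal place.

Standard total = 1,319,900; weights = 0.4359, 0.2018, 0.3622.
2015: 0.4359×1.1 + 0.2018×6.5 + 0.3622×21.6 = 9.6155 per 1,000.
2000: 0.4359×0.9 + 0.2018×5.4 + 0.3622×25.3 = 10.6465 per 1,000.
Difference = 9.6155 − 10.6465 = -1.0310.

-1.0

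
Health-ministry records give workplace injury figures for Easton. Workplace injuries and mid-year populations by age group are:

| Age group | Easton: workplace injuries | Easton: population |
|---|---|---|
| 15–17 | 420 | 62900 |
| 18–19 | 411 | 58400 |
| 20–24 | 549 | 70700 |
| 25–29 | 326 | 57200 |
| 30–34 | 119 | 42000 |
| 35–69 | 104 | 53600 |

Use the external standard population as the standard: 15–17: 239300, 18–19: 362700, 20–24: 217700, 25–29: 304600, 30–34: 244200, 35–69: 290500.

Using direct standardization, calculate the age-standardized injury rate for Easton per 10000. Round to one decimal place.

Age-specific rates per 10000 for Easton: 66.77, 70.38, 77.65, 56.99, 28.33, 19.40.
Standard total = 1659000; weights = 0.1442, 0.2186, 0.1312, 0.1836, 0.1472, 0.1751.
Standardized rate: 0.1442×66.77 + 0.2186×70.38 + 0.1312×77.65 + 0.1836×56.99 + 0.1472×28.33 + 0.1751×19.40 = 53.2398 per 10000.

53.2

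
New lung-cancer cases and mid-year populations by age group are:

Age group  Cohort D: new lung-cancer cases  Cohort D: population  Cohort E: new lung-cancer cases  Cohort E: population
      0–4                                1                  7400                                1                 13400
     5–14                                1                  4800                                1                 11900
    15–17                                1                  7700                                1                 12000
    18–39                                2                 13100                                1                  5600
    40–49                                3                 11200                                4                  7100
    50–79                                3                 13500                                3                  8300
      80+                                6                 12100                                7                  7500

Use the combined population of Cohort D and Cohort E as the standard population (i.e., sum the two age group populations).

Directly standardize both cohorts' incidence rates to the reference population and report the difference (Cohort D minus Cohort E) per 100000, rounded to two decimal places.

Age-specific rates per 100000 for Cohort D: 13.51, 20.83, 12.99, 15.27, 26.79, 22.22, 49.59.
For Cohort E: 7.46, 8.40, 8.33, 17.86, 56.34, 36.14, 93.33.
Combined standard total = 135600; weights = 0.1534, 0.1232, 0.1453, 0.1379, 0.1350, 0.1608, 0.1445.
Cohort D: 0.1534×13.51 + 0.1232×20.83 + 0.1453×12.99 + 0.1379×15.27 + 0.1350×26.79 + 0.1608×22.22 + 0.1445×49.59 = 22.9857 per 100000.
Cohort E: 0.1534×7.46 + 0.1232×8.40 + 0.1453×8.33 + 0.1379×17.86 + 0.1350×56.34 + 0.1608×36.14 + 0.1445×93.33 = 32.7576 per 100000.
Difference = 22.9857 − 32.7576 = -9.7719.

-9.77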